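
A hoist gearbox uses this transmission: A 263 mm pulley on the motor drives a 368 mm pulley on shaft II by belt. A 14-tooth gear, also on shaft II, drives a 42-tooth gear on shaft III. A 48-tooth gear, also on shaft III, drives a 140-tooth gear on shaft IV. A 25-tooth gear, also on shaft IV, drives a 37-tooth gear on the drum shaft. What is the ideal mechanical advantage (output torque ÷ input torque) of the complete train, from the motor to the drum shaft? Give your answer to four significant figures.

Each stage contributes driven/driver: belt 368/263 = 1.3992, gear mesh 42/14 = 3, gear mesh 140/48 = 2.9167, gear mesh 37/25 = 1.48.
Overall: 1.3992 × 3 × 2.9167 × 1.48 = 18.12.

18.12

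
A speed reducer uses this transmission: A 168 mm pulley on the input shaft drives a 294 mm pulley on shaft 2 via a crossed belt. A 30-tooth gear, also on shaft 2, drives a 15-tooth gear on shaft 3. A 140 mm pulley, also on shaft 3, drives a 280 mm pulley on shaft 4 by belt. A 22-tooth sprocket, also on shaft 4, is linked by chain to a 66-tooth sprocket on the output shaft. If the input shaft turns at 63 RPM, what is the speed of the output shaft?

belt 294/168 = 1.75 → 63/1.75 = 36 RPM
gear mesh 15/30 = 0.5 → 36/0.5 = 72 RPM
belt 280/140 = 2 → 72/2 = 36 RPM
chain 66/22 = 3 → 36/3 = 12 RPM

12 RPM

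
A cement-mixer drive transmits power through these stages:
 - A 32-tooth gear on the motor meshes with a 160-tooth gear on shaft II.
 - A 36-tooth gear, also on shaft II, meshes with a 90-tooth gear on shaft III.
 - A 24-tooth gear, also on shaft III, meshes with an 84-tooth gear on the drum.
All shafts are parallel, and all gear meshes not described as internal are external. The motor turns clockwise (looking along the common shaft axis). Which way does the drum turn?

anticlockwise

the motor → shaft II: external mesh, 1 reversal → CCW.
shaft II → shaft III: external mesh, 1 reversal → CW.
shaft III → the drum: external mesh, 1 reversal → CCW.
3 reversals in total — an odd number — so the drum turns opposite to the motor.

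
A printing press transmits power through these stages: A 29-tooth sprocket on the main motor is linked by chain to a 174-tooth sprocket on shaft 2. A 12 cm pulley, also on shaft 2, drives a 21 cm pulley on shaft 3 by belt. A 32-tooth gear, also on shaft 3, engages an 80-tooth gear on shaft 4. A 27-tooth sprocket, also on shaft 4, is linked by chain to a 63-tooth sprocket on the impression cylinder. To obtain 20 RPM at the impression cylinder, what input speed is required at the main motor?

Overall ratio R = 6 × 1.75 × 2.5 × 2.3333 = 61.25.
Required input speed = output speed × R = 20 × 61.25 = 1225 RPM.

1225 RPM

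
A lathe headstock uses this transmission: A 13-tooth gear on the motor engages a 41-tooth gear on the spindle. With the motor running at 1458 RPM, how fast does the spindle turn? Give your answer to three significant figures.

gear mesh 41/13 = 3.1538 → 1458/3.1538 = 462.29 RPM

462 RPM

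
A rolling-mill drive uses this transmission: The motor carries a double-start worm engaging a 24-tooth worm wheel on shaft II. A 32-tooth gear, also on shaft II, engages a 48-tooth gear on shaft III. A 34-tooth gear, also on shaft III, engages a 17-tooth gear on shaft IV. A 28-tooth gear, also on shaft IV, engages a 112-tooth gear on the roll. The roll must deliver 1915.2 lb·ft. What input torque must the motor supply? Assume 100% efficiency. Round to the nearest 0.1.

53.2 lb·ft

Overall ratio R = 12 × 1.5 × 0.5 × 4 = 36.
Input torque = output torque / R = 1915.2 / 36 = 53.2 lb·ft.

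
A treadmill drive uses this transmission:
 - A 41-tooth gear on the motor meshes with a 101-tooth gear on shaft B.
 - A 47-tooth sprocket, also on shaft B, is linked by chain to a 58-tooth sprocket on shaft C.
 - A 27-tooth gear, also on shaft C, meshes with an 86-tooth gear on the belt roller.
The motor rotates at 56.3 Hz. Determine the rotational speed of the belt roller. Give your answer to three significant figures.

the motor → shaft B (gear mesh, 101/41): 56.3 ÷ 2.4634 = 22.854 Hz
shaft B → shaft C (chain, 58/47): 22.854 ÷ 1.234 = 18.52 Hz
shaft C → the belt roller (gear mesh, 86/27): 18.52 ÷ 3.1852 = 5.8144 Hz

5.81 Hz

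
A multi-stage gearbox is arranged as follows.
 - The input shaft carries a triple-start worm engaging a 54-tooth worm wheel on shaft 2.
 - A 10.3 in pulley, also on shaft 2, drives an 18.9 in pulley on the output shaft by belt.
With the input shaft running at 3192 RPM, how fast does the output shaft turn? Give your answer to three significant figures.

worm 54/3 = 18 → 3192/18 = 177.33 RPM
belt 18.9/10.3 = 1.835 → 177.33/1.835 = 96.642 RPM

96.6 RPM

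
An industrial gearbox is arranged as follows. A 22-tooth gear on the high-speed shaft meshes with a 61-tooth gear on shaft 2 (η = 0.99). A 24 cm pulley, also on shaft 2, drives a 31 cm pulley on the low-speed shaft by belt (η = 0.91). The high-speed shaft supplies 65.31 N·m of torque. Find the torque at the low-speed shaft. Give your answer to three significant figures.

211 N·m

Gear mesh: ratio = 61/22 = 2.7727; torque at shaft 2 = 65.31 × 2.7727 × 0.99 = 179.28 N·m.
Belt: ratio = 31/24 = 1.2917; torque at the low-speed shaft = 179.28 × 1.2917 × 0.91 = 210.72 N·m.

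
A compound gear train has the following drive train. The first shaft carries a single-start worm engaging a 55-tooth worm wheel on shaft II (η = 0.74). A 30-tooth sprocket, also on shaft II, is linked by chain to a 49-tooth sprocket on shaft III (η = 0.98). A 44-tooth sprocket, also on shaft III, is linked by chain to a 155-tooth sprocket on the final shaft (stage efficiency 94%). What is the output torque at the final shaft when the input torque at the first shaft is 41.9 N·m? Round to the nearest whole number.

After the worm (55/1): 41.9 × 55 × 0.74 = 1705.3 N·m
After the chain (49/30): 1705.3 × 1.6333 × 0.98 = 2729.7 N·m
After the chain (155/44): 2729.7 × 3.5227 × 0.94 = 9038.9 N·m

9039 N·m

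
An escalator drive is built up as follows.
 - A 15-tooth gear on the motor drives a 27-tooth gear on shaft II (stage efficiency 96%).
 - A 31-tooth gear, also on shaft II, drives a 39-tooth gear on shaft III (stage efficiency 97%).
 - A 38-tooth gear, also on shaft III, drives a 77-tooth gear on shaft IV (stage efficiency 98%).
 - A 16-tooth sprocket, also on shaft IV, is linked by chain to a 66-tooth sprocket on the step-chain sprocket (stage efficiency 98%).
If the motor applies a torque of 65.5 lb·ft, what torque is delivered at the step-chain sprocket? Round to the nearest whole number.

1109 lb·ft

Gear mesh: ratio = 27/15 = 1.8; torque at shaft II = 65.5 × 1.8 × 0.96 = 113.18 lb·ft.
Gear mesh: ratio = 39/31 = 1.2581; torque at shaft III = 113.18 × 1.2581 × 0.97 = 138.12 lb·ft.
Gear mesh: ratio = 77/38 = 2.0263; torque at shaft IV = 138.12 × 2.0263 × 0.98 = 274.28 lb·ft.
Chain: ratio = 66/16 = 4.125; torque at the step-chain sprocket = 274.28 × 4.125 × 0.98 = 1108.8 lb·ft.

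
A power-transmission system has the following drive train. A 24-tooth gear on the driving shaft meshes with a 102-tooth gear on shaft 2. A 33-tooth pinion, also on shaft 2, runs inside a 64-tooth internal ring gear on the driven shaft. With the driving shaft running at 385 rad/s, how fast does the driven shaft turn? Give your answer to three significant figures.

gear mesh 102/24 = 4.25 → 385/4.25 = 90.588 rad/s
internal gear 64/33 = 1.9394 → 90.588/1.9394 = 46.71 rad/s

46.7 rad/s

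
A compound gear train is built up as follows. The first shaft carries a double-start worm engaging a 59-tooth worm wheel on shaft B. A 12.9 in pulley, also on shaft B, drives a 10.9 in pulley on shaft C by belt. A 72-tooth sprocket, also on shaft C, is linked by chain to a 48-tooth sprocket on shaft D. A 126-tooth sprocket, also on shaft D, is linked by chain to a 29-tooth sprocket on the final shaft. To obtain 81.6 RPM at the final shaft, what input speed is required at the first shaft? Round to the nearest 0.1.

Overall ratio R = 29.5 × 0.84496 × 0.66667 × 0.23016 = 3.8247.
Required input speed = output speed × R = 81.6 × 3.8247 = 312.09 RPM.

312.1 RPM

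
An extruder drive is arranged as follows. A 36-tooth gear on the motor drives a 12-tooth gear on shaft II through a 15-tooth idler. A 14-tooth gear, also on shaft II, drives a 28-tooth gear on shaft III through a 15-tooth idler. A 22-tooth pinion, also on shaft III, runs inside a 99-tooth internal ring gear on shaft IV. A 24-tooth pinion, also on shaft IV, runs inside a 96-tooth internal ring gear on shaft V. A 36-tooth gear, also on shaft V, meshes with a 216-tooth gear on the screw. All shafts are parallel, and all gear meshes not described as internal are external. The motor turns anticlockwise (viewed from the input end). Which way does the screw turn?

the motor → shaft II: driver → idler → driven is 2 external meshes, 2 reversals → CCW.
shaft II → shaft III: driver → idler → driven is 2 external meshes, 2 reversals → CCW.
shaft III → shaft IV: internal mesh, same direction → CCW.
shaft IV → shaft V: internal mesh, same direction → CCW.
shaft V → the screw: external mesh, 1 reversal → CW.
5 reversals in total — an odd number — so the screw turns opposite to the motor.

clockwise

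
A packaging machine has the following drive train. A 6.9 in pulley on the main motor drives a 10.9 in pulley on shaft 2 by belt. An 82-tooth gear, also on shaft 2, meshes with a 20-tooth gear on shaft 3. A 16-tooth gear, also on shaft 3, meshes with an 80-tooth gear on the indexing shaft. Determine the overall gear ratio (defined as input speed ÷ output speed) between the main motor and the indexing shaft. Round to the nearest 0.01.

1.93

Each stage contributes driven/driver: belt 10.9/6.9 = 1.5797, gear mesh 20/82 = 0.2439, gear mesh 80/16 = 5.
Overall: 1.5797 × 0.2439 × 5 = 1.9265.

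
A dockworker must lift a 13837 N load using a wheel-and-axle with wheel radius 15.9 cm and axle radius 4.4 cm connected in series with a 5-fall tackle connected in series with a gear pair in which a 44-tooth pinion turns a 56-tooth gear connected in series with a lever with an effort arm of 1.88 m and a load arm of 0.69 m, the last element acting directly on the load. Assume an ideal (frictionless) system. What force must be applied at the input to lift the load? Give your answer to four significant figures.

Wheel-and-axle MA = R/r = 15.9/4.4 = 3.6136.
Block-and-tackle MA = number of supporting rope parts = 5.
Gear pair MA = 56/44 = 1.2727.
Lever MA = effort arm / load arm = 1.88/0.69 = 2.7246.
Combined ideal MA = 3.6136 × 5 × 1.2727 × 2.7246 = 62.655.
Effort = load / MA = 13837 / 62.655 = 220.84 N.

220.8 N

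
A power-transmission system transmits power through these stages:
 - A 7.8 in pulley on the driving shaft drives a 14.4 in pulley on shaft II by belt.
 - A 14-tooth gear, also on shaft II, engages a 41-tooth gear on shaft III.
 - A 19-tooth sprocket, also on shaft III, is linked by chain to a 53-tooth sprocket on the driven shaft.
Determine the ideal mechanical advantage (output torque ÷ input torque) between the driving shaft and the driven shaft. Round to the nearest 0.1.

15.1

Each stage contributes driven/driver: belt 14.4/7.8 = 1.8462, gear mesh 41/14 = 2.9286, chain 53/19 = 2.7895.
Overall: 1.8462 × 2.9286 × 2.7895 = 15.082.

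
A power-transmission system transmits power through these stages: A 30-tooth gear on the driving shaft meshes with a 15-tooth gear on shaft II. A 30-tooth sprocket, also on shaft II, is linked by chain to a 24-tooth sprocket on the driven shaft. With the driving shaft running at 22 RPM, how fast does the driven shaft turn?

55 RPM

gear mesh 15/30 = 0.5 → 22/0.5 = 44 RPM
chain 24/30 = 0.8 → 44/0.8 = 55 RPM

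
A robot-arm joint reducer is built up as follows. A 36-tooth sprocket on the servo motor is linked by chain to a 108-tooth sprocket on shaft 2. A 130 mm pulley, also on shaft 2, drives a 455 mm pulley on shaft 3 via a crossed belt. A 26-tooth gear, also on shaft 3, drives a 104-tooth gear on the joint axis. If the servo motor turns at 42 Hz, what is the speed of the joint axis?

the servo motor → shaft 2 (chain, 108/36): 42 ÷ 3 = 14 Hz
shaft 2 → shaft 3 (belt, 455/130): 14 ÷ 3.5 = 4 Hz
shaft 3 → the joint axis (gear mesh, 104/26): 4 ÷ 4 = 1 Hz

1 Hz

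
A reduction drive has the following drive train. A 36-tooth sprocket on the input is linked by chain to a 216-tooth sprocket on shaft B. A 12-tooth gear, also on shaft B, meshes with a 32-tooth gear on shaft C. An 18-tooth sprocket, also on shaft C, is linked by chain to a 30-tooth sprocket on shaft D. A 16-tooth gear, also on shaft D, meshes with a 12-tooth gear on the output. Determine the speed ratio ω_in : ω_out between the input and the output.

Each stage contributes driven/driver: chain 216/36 = 6, gear mesh 32/12 = 2.6667, chain 30/18 = 1.6667, gear mesh 12/16 = 0.75.
Overall: 6 × 2.6667 × 1.6667 × 0.75 = 20.

20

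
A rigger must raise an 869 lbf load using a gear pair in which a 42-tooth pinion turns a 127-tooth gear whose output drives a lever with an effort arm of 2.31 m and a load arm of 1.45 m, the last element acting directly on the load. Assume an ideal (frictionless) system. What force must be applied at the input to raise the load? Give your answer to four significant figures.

180.4 lbf

Gear pair MA = 127/42 = 3.0238.
Lever MA = effort arm / load arm = 2.31/1.45 = 1.5931.
Combined ideal MA = 3.0238 × 1.5931 = 4.8172.
Effort = load / MA = 869 / 4.8172 = 180.39 lbf.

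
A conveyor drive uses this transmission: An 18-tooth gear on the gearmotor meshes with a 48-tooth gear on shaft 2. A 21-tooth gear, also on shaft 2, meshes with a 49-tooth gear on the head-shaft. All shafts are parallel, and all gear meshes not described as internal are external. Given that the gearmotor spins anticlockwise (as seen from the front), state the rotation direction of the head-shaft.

the gearmotor → shaft 2: external mesh, 1 reversal → CW.
shaft 2 → the head-shaft: external mesh, 1 reversal → CCW.
2 reversals in total — an even number — so the head-shaft turns the same way as the gearmotor.

anticlockwise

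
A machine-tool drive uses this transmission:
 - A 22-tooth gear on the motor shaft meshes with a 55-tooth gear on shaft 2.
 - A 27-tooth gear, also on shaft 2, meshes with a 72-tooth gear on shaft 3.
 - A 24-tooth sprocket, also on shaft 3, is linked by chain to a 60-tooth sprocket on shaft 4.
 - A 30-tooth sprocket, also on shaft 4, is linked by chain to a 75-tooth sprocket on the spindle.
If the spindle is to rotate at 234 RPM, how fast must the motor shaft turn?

9750 RPM

Overall ratio R = 2.5 × 2.6667 × 2.5 × 2.5 = 41.667.
Required input speed = output speed × R = 234 × 41.667 = 9750 RPM.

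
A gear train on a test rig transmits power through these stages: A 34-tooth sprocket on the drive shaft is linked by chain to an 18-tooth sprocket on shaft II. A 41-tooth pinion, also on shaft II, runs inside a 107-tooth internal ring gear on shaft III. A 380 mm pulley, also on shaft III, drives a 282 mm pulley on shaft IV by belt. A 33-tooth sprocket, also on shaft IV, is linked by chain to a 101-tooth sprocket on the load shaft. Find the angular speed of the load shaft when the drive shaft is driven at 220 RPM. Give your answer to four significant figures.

70.11 RPM

Chain: ratio = 18/34 = 0.52941, so shaft II turns at 220 / 0.52941 = 415.56 RPM.
Internal gear: ratio = 107/41 = 2.6098, so shaft III turns at 415.56 / 2.6098 = 159.23 RPM.
Belt: ratio = 282/380 = 0.74211, so shaft IV turns at 159.23 / 0.74211 = 214.57 RPM.
Chain: ratio = 101/33 = 3.0606, so the load shaft turns at 214.57 / 3.0606 = 70.106 RPM.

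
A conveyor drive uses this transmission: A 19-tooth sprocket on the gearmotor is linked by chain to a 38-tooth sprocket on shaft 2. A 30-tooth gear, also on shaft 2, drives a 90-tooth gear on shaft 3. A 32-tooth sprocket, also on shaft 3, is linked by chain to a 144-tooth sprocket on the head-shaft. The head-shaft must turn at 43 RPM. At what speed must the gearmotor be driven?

Overall ratio R = 2 × 3 × 4.5 = 27.
Required input speed = output speed × R = 43 × 27 = 1161 RPM.

1161 RPM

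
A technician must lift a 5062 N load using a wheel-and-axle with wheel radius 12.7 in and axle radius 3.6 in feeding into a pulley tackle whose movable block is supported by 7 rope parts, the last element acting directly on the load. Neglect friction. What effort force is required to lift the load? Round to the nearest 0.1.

205.0 N

Wheel-and-axle MA = R/r = 12.7/3.6 = 3.5278.
Block-and-tackle MA = number of supporting rope parts = 7.
Combined ideal MA = 3.5278 × 7 = 24.694.
Effort = load / MA = 5062 / 24.694 = 204.99 N.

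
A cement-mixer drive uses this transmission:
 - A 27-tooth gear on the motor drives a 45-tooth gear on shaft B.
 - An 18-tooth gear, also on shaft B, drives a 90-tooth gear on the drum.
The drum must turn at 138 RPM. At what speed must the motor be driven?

Overall ratio R = 1.6667 × 5 = 8.3333.
Required input speed = output speed × R = 138 × 8.3333 = 1150 RPM.

1150 RPM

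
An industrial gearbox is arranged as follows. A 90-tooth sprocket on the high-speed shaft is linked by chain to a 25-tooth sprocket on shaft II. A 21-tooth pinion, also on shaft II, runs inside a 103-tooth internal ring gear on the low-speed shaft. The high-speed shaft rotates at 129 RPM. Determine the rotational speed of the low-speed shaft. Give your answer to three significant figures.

94.7 RPM

Chain: ratio = 25/90 = 0.27778, so shaft II turns at 129 / 0.27778 = 464.4 RPM.
Internal gear: ratio = 103/21 = 4.9048, so the low-speed shaft turns at 464.4 / 4.9048 = 94.683 RPM.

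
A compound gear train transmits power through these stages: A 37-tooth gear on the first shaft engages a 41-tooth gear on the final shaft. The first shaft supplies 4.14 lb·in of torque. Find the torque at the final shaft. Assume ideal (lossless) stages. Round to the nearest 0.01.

4.59 lb·in

After the gear mesh (41/37): 4.14 × 1.1081 = 4.5876 lb·in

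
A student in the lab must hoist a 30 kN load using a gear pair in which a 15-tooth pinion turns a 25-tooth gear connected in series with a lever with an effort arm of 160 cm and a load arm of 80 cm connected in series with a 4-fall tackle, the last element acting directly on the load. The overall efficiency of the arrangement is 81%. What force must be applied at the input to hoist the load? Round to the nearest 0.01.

Gear pair MA = 25/15 = 1.6667.
Lever MA = effort arm / load arm = 160/80 = 2.
Block-and-tackle MA = number of supporting rope parts = 4.
Combined ideal MA = 1.6667 × 2 × 4 = 13.333.
Actual MA = 13.333 × 0.81 = 10.8.
Effort = load / actual MA = 30 / 10.8 = 2.7778 kN.

2.78 kN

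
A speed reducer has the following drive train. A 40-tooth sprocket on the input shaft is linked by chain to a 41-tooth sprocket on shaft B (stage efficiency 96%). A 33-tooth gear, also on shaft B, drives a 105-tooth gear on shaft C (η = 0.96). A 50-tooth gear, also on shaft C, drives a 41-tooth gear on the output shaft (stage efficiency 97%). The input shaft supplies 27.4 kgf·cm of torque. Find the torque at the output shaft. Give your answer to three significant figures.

Chain: ratio = 41/40 = 1.025; torque at shaft B = 27.4 × 1.025 × 0.96 = 26.962 kgf·cm.
Gear mesh: ratio = 105/33 = 3.1818; torque at shaft C = 26.962 × 3.1818 × 0.96 = 82.355 kgf·cm.
Gear mesh: ratio = 41/50 = 0.82; torque at the output shaft = 82.355 × 0.82 × 0.97 = 65.506 kgf·cm.

65.5 kgf·cm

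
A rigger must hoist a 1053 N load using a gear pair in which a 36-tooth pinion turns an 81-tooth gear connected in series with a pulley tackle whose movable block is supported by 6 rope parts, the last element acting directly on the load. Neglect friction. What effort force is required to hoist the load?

Gear pair MA = 81/36 = 2.25.
Block-and-tackle MA = number of supporting rope parts = 6.
Combined ideal MA = 2.25 × 6 = 13.5.
Effort = load / MA = 1053 / 13.5 = 78 N.

78 N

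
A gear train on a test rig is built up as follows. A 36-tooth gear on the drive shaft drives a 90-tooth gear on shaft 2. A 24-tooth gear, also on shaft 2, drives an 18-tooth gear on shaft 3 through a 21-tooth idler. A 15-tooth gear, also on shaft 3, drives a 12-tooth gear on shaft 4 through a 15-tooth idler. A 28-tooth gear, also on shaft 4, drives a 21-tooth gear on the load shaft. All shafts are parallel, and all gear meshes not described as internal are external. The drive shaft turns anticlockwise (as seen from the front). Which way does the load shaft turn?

the drive shaft → shaft 2: external mesh, 1 reversal → CW.
shaft 2 → shaft 3: driver → idler → driven is 2 external meshes, 2 reversals → CW.
shaft 3 → shaft 4: driver → idler → driven is 2 external meshes, 2 reversals → CW.
shaft 4 → the load shaft: external mesh, 1 reversal → CCW.
6 reversals in total — an even number — so the load shaft turns the same way as the drive shaft.

anticlockwise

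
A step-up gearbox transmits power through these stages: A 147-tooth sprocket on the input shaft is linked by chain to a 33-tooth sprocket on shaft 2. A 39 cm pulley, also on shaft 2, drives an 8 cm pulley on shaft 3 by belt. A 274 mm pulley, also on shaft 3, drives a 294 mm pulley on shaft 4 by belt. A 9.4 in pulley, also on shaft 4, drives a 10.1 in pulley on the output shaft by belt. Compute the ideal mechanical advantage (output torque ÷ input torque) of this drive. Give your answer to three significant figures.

Each stage contributes driven/driver: chain 33/147 = 0.22449, belt 8/39 = 0.20513, belt 294/274 = 1.073, belt 10.1/9.4 = 1.0745.
Overall: 0.22449 × 0.20513 × 1.073 × 1.0745 = 0.05309.

0.0531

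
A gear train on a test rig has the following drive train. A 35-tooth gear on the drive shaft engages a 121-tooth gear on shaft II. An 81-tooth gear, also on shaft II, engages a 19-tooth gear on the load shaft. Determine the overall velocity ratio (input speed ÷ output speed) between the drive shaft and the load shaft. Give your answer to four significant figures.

0.8109

Each stage contributes driven/driver: gear mesh 121/35 = 3.4571, gear mesh 19/81 = 0.23457.
Overall: 3.4571 × 0.23457 = 0.81093.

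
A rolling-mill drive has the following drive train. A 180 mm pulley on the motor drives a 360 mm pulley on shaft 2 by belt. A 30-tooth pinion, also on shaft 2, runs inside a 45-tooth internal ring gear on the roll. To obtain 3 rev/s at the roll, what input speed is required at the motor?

9 rev/s

Overall ratio R = 2 × 1.5 = 3.
Required input speed = output speed × R = 3 × 3 = 9 rev/s.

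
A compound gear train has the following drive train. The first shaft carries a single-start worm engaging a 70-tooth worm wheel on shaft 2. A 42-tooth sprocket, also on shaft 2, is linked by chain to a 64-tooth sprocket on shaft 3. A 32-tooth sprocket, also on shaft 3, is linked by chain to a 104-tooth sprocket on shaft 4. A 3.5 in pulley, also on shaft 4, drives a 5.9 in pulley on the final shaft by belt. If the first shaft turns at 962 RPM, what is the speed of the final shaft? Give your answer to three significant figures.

1.65 RPM

worm 70/1 = 70 → 962/70 = 13.743 RPM
chain 64/42 = 1.5238 → 13.743/1.5238 = 9.0188 RPM
chain 104/32 = 3.25 → 9.0188/3.25 = 2.775 RPM
belt 5.9/3.5 = 1.6857 → 2.775/1.6857 = 1.6462 RPM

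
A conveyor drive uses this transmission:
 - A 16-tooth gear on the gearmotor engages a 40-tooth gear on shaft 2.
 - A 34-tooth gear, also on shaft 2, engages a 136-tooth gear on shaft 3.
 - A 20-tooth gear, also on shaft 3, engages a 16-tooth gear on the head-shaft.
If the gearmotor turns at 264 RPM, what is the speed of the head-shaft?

33 RPM

the gearmotor → shaft 2 (gear mesh, 40/16): 264 ÷ 2.5 = 105.6 RPM
shaft 2 → shaft 3 (gear mesh, 136/34): 105.6 ÷ 4 = 26.4 RPM
shaft 3 → the head-shaft (gear mesh, 16/20): 26.4 ÷ 0.8 = 33 RPM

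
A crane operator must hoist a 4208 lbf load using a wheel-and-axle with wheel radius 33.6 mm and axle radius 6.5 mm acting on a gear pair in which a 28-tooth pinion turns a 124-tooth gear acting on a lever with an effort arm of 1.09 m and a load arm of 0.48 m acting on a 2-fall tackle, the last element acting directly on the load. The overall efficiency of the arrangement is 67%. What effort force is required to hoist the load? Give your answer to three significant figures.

60.4 lbf

Wheel-and-axle MA = R/r = 33.6/6.5 = 5.1692.
Gear pair MA = 124/28 = 4.4286.
Lever MA = effort arm / load arm = 1.09/0.48 = 2.2708.
Block-and-tackle MA = number of supporting rope parts = 2.
Combined ideal MA = 5.1692 × 4.4286 × 2.2708 × 2 = 103.97.
Actual MA = 103.97 × 0.67 = 69.659.
Effort = load / actual MA = 4208 / 69.659 = 60.408 lbf.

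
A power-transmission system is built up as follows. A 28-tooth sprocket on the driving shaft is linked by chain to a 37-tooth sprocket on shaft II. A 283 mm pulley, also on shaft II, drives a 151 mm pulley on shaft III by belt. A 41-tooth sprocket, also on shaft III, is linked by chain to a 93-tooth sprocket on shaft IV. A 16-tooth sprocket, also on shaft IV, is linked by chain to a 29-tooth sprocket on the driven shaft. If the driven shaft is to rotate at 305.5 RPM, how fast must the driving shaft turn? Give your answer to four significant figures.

885.6 RPM

Overall ratio R = 1.3214 × 0.53357 × 2.2683 × 1.8125 = 2.8988.
Required input speed = output speed × R = 305.5 × 2.8988 = 885.57 RPM.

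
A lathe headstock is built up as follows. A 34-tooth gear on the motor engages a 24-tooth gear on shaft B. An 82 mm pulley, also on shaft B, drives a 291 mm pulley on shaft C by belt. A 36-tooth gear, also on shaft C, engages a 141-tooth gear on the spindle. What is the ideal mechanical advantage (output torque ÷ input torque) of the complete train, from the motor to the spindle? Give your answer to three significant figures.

9.81

Each stage contributes driven/driver: gear mesh 24/34 = 0.70588, belt 291/82 = 3.5488, gear mesh 141/36 = 3.9167.
Overall: 0.70588 × 3.5488 × 3.9167 = 9.8113.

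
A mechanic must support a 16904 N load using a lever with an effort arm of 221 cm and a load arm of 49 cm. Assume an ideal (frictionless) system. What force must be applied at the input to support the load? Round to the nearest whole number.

Lever MA = effort arm / load arm = 221/49 = 4.5102.
Effort = load / MA = 16904 / 4.5102 = 3747.9 N.

3748 N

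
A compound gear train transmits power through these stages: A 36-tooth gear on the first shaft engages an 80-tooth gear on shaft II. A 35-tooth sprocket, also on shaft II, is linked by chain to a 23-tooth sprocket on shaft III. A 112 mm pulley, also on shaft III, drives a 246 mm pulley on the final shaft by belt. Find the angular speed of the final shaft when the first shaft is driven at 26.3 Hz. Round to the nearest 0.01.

Gear mesh: ratio = 80/36 = 2.2222, so shaft II turns at 26.3 / 2.2222 = 11.835 Hz.
Chain: ratio = 23/35 = 0.65714, so shaft III turns at 11.835 / 0.65714 = 18.01 Hz.
Belt: ratio = 246/112 = 2.1964, so the final shaft turns at 18.01 / 2.1964 = 8.1996 Hz.

8.20 Hz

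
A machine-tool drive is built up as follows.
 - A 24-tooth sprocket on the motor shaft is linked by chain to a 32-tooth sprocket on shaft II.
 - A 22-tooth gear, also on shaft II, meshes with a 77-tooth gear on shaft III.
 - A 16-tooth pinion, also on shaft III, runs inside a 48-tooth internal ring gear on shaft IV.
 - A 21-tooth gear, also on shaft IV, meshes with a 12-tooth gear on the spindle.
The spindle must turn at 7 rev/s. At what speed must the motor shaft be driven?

56 rev/s

Overall ratio R = 1.3333 × 3.5 × 3 × 0.57143 = 8.
Required input speed = output speed × R = 7 × 8 = 56 rev/s.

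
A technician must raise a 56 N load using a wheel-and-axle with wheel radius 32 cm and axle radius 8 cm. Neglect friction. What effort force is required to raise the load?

Wheel-and-axle MA = R/r = 32/8 = 4.
Effort = load / MA = 56 / 4 = 14 N.

14 N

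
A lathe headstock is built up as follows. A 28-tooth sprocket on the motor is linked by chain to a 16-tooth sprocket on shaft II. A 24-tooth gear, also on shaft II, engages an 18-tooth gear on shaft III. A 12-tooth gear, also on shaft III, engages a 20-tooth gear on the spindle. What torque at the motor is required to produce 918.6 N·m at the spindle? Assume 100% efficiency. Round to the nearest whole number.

Overall ratio R = 0.57143 × 0.75 × 1.6667 = 0.71429.
Input torque = output torque / R = 918.6 / 0.71429 = 1286 N·m.

1286 N·m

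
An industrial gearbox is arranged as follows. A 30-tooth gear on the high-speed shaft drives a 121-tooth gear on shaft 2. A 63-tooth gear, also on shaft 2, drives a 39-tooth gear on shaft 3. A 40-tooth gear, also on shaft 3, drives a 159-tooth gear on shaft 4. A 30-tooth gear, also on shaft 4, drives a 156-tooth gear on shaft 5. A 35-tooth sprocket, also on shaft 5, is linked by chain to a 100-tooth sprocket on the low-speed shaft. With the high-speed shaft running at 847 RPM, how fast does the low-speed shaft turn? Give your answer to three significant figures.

gear mesh 121/30 = 4.0333 → 847/4.0333 = 210 RPM
gear mesh 39/63 = 0.61905 → 210/0.61905 = 339.23 RPM
gear mesh 159/40 = 3.975 → 339.23/3.975 = 85.341 RPM
gear mesh 156/30 = 5.2 → 85.341/5.2 = 16.412 RPM
chain 100/35 = 2.8571 → 16.412/2.8571 = 5.7441 RPM

5.74 RPM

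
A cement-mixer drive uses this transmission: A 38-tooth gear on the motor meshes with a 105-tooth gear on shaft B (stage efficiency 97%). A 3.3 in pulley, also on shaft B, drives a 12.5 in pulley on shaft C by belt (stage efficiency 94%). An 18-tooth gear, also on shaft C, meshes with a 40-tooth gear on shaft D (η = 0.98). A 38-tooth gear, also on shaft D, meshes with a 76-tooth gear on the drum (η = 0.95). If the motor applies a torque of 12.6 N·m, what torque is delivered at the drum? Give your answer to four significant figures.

497.6 N·m

Gear mesh: ratio = 105/38 = 2.7632; torque at shaft B = 12.6 × 2.7632 × 0.97 = 33.771 N·m.
Belt: ratio = 12.5/3.3 = 3.7879; torque at shaft C = 33.771 × 3.7879 × 0.94 = 120.25 N·m.
Gear mesh: ratio = 40/18 = 2.2222; torque at shaft D = 120.25 × 2.2222 × 0.98 = 261.87 N·m.
Gear mesh: ratio = 76/38 = 2; torque at the drum = 261.87 × 2 × 0.95 = 497.55 N·m.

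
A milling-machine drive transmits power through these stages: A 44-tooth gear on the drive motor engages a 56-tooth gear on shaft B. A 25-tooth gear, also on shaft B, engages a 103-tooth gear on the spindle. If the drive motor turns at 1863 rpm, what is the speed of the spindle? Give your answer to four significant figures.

the drive motor → shaft B (gear mesh, 56/44): 1863 ÷ 1.2727 = 1463.8 rpm
shaft B → the spindle (gear mesh, 103/25): 1463.8 ÷ 4.12 = 355.29 rpm

355.3 rpm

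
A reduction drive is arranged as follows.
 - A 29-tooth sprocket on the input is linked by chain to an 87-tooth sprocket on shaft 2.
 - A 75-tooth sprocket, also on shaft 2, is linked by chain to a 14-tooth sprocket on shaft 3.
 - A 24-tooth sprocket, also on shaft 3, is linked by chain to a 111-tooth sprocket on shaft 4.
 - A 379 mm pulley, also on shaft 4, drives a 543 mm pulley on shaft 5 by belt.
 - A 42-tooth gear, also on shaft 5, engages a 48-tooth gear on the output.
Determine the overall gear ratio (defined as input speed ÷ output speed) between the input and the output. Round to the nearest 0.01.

Each stage contributes driven/driver: chain 87/29 = 3, chain 14/75 = 0.18667, chain 111/24 = 4.625, belt 543/379 = 1.4327, gear mesh 48/42 = 1.1429.
Overall: 3 × 0.18667 × 4.625 × 1.4327 × 1.1429 = 4.2408.

4.24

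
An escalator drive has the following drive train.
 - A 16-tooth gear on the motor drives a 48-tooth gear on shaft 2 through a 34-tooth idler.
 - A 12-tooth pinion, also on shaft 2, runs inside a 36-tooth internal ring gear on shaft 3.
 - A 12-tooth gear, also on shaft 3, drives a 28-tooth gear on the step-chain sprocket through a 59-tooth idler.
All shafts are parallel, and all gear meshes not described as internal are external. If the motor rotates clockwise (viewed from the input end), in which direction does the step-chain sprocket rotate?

the motor → shaft 2: driver → idler → driven is 2 external meshes, 2 reversals → CW.
shaft 2 → shaft 3: internal mesh, same direction → CW.
shaft 3 → the step-chain sprocket: driver → idler → driven is 2 external meshes, 2 reversals → CW.
4 reversals in total — an even number — so the step-chain sprocket turns the same way as the motor.

clockwise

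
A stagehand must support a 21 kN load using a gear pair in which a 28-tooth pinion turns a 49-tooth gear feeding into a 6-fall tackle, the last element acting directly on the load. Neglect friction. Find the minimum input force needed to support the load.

2 kN

Gear pair MA = 49/28 = 1.75.
Block-and-tackle MA = number of supporting rope parts = 6.
Combined ideal MA = 1.75 × 6 = 10.5.
Effort = load / MA = 21 / 10.5 = 2 kN.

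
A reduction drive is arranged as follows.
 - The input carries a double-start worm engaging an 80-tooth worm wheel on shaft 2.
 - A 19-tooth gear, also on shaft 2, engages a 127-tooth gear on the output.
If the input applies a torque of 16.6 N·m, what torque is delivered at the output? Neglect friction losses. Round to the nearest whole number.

4438 N·m

worm 80/2 = 40 → τ = 16.6·40 = 664 N·m
gear mesh 127/19 = 6.6842 → τ = 664·6.6842 = 4438.3 N·m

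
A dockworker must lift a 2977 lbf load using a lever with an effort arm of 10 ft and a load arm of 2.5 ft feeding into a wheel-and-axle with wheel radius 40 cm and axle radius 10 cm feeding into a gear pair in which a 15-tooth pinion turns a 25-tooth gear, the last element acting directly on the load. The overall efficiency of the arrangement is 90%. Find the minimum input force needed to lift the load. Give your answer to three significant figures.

124 lbf

Lever MA = effort arm / load arm = 10/2.5 = 4.
Wheel-and-axle MA = R/r = 40/10 = 4.
Gear pair MA = 25/15 = 1.6667.
Combined ideal MA = 4 × 4 × 1.6667 = 26.667.
Actual MA = 26.667 × 0.90 = 24.
Effort = load / actual MA = 2977 / 24 = 124.04 lbf.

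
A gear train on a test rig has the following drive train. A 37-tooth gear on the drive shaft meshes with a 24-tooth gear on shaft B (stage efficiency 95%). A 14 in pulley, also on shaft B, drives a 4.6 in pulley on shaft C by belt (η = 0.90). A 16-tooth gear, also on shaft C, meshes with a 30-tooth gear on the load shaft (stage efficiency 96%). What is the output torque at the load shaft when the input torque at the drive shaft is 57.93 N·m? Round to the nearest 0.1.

After the gear mesh (24/37): 57.93 × 0.64865 × 0.95 = 35.697 N·m
After the belt (4.6/14): 35.697 × 0.32857 × 0.90 = 10.556 N·m
After the gear mesh (30/16): 10.556 × 1.875 × 0.96 = 19.001 N·m

19.0 N·m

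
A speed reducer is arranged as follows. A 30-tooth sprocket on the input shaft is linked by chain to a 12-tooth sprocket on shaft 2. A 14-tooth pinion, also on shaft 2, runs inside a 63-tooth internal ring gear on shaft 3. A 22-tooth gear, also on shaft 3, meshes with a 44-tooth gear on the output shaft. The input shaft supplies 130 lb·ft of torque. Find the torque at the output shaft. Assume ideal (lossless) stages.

468 lb·ft

Chain: ratio = 12/30 = 0.4; torque at shaft 2 = 130 × 0.4 = 52 lb·ft.
Internal gear: ratio = 63/14 = 4.5; torque at shaft 3 = 52 × 4.5 = 234 lb·ft.
Gear mesh: ratio = 44/22 = 2; torque at the output shaft = 234 × 2 = 468 lb·ft.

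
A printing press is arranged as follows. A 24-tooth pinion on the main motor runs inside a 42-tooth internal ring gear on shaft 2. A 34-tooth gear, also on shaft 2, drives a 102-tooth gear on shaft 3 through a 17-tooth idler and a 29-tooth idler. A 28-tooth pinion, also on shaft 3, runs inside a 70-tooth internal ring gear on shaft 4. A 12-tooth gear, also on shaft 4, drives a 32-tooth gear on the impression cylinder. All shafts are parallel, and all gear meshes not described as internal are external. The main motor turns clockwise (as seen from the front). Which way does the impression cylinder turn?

clockwise

the main motor → shaft 2: internal mesh, same direction → CW.
shaft 2 → shaft 3: driver → idler → idler → driven is 3 external meshes, 3 reversals → CCW.
shaft 3 → shaft 4: internal mesh, same direction → CCW.
shaft 4 → the impression cylinder: external mesh, 1 reversal → CW.
4 reversals in total — an even number — so the impression cylinder turns the same way as the main motor.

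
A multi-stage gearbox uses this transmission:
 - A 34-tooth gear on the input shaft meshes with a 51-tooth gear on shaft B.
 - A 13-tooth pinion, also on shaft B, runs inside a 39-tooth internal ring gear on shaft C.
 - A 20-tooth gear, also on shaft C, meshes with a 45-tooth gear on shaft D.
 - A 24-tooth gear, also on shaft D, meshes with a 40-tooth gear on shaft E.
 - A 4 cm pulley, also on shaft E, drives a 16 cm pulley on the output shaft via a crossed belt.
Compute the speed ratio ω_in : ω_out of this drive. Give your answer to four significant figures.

67.50

Each stage contributes driven/driver: gear mesh 51/34 = 1.5, internal gear 39/13 = 3, gear mesh 45/20 = 2.25, gear mesh 40/24 = 1.6667, belt 16/4 = 4.
Overall: 1.5 × 3 × 2.25 × 1.6667 × 4 = 67.5.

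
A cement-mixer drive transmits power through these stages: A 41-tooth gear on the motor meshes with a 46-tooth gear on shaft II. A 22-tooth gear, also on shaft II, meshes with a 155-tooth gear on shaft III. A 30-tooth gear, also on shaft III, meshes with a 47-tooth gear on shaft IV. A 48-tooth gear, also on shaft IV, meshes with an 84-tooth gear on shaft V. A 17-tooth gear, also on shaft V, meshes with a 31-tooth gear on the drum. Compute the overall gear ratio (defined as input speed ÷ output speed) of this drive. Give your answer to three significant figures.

39.5

Each stage contributes driven/driver: gear mesh 46/41 = 1.122, gear mesh 155/22 = 7.0455, gear mesh 47/30 = 1.5667, gear mesh 84/48 = 1.75, gear mesh 31/17 = 1.8235.
Overall: 1.122 × 7.0455 × 1.5667 × 1.75 × 1.8235 = 39.519.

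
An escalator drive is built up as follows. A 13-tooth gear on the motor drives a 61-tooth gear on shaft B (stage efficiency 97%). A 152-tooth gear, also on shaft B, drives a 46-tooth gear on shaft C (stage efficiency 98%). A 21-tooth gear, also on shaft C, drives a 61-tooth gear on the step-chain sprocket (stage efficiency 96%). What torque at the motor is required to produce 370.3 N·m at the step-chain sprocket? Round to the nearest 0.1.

98.4 N·m

Overall ratio R = 4.6923 × 0.30263 × 2.9048 = 4.1249; overall efficiency η = 0.97 × 0.98 × 0.96 = 0.9126.
Input torque = output torque / (R × η) = 370.3 / (4.1249 × 0.9126) = 98.372 N·m.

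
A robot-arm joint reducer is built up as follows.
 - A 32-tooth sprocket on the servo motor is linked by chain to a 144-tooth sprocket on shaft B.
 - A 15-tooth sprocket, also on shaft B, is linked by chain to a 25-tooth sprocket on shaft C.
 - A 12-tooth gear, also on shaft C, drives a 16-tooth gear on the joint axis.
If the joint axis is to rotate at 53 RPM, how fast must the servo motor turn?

Overall ratio R = 4.5 × 1.6667 × 1.3333 = 10.
Required input speed = output speed × R = 53 × 10 = 530 RPM.

530 RPM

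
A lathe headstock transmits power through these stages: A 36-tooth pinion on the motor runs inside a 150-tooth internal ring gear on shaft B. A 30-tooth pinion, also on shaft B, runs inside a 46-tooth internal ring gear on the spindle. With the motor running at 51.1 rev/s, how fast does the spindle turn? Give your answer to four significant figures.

the motor → shaft B (internal gear, 150/36): 51.1 ÷ 4.1667 = 12.264 rev/s
shaft B → the spindle (internal gear, 46/30): 12.264 ÷ 1.5333 = 7.9983 rev/s

7.998 rev/s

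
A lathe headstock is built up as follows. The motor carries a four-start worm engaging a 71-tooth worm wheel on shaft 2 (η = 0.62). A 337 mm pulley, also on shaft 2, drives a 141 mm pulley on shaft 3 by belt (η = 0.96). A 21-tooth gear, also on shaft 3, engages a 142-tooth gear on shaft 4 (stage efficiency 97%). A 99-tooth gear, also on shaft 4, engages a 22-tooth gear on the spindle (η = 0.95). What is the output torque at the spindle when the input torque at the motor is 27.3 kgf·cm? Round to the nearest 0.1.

167.1 kgf·cm

Worm: ratio = 71/4 = 17.75; torque at shaft 2 = 27.3 × 17.75 × 0.62 = 300.44 kgf·cm.
Belt: ratio = 141/337 = 0.4184; torque at shaft 3 = 300.44 × 0.4184 × 0.96 = 120.67 kgf·cm.
Gear mesh: ratio = 142/21 = 6.7619; torque at shaft 4 = 120.67 × 6.7619 × 0.97 = 791.51 kgf·cm.
Gear mesh: ratio = 22/99 = 0.22222; torque at the spindle = 791.51 × 0.22222 × 0.95 = 167.1 kgf·cm.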